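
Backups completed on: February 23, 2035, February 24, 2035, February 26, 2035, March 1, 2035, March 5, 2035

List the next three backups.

March 10, 2035; March 16, 2035; March 23, 2035

Gaps: 1, 2, 3, 4 days — each gap is 1 larger than the previous one.
Next gap: 5 days. March 5, 2035 + 5 days = March 10, 2035.
Next gap: 6 days. March 10, 2035 + 6 days = March 16, 2035.
Next gap: 7 days. March 16, 2035 + 7 days = March 23, 2035.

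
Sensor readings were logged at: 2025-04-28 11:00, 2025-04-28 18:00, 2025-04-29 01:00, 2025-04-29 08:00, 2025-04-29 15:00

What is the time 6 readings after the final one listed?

Spacing: 7, 7, 7, 7 h — constant 7 h.
2025-04-29 15:00 + 7 h = 2025-04-29 22:00.
2025-04-29 22:00 + 7 h = 2025-04-30 05:00.
2025-04-30 05:00 + 7 h = 2025-04-30 12:00.
2025-04-30 12:00 + 7 h = 2025-04-30 19:00.
2025-04-30 19:00 + 7 h = 2025-05-01 02:00.
2025-05-01 02:00 + 7 h = 2025-05-01 09:00.

2025-05-01 09:00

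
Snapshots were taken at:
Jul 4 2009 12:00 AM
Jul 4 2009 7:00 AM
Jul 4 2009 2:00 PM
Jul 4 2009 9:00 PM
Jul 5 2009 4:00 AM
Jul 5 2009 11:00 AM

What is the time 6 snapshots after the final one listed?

Spacing: 7, 7, 7, 7, 7 h — constant 7 h.
Jul 5 2009 11:00 AM + 7 h = Jul 5 2009 6:00 PM.
Jul 5 2009 6:00 PM + 7 h = Jul 6 2009 1:00 AM.
Jul 6 2009 1:00 AM + 7 h = Jul 6 2009 8:00 AM.
Jul 6 2009 8:00 AM + 7 h = Jul 6 2009 3:00 PM.
Jul 6 2009 3:00 PM + 7 h = Jul 6 2009 10:00 PM.
Jul 6 2009 10:00 PM + 7 h = Jul 7 2009 5:00 AM.

Jul 7 2009 5:00 AM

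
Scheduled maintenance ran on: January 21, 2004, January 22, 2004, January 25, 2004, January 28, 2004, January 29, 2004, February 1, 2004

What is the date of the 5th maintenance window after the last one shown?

Every event lands on a Wednesday or Thursday or Sunday (gaps cycle 1, 3, 3, 1, 3).
So the schedule is: every Wednesday, Thursday and Sunday.
Next Wednesday: February 4, 2004.
The following Thursday is February 5, 2004.
Next Sunday: February 8, 2004.
Next Wednesday: February 11, 2004.
Next Thursday: February 12, 2004.

February 12, 2004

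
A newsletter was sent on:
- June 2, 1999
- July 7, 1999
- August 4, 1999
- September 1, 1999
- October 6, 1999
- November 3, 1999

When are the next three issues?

December 1, 1999; January 5, 2000; February 2, 2000

These are Wednesdays at 28- or 35-day spacing (35, 28, 28, 35, 28).
The pattern: 1st Wednesday of the month.
1st Wednesday of December 1999: December 1, 1999.
January 2000 — 1st Wednesday is January 5, 2000.
February 2000 — 1st Wednesday is February 2, 2000.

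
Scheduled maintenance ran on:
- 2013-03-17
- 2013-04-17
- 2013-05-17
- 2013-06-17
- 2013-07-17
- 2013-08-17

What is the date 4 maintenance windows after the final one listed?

Each date is the 17th; the gaps (31, 30, 31, 30, 31) track the month lengths.
The rule is the 17th of each month.
Next: September 2013 → 2013-09-17.
Next: October 2013 → 2013-10-17.
November 2013: 2013-11-17.
Next: December 2013 → 2013-12-17.

2013-12-17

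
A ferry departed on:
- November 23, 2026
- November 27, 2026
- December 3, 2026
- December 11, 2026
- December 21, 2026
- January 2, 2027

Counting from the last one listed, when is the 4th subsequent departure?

March 11, 2027

The spacing grows by 2 each time: 4, 6, 8, 10, 12 days.
Next gap: 14 days. January 2, 2027 + 14 days = January 16, 2027.
Next gap: 16 days. January 16, 2027 + 16 days = February 1, 2027.
Next gap: 18 days. February 1, 2027 + 18 days = February 19, 2027.
Next gap: 20 days. February 19, 2027 + 20 days = March 11, 2027.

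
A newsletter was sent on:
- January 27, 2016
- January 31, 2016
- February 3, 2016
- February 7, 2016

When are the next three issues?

February 10, 2016; February 14, 2016; February 17, 2016

Gaps: 4, 3, 4 days — not constant, but cyclic with period 2.
The events fall on every Wednesday and Sunday.
Next Wednesday: February 10, 2016.
The following Sunday is February 14, 2016.
The following Wednesday is February 17, 2016.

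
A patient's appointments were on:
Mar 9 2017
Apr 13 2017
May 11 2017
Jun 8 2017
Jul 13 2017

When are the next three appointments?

Aug 10 2017, Sep 14 2017, Oct 12 2017

These are Thursdays at 28- or 35-day spacing (35, 28, 28, 35).
The pattern: 2nd Thursday of the month.
2nd Thursday of August 2017: Aug 10 2017.
September 2017 — 2nd Thursday is Sep 14 2017.
2nd Thursday of October 2017: Oct 12 2017.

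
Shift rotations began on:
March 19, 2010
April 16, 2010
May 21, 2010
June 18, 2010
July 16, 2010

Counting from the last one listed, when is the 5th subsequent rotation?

December 17, 2010

These are Fridays at 28- or 35-day spacing (28, 35, 28, 28).
The pattern: 3rd Friday of the month.
3rd Friday of August 2010: August 20, 2010.
September 2010 — 3rd Friday is September 17, 2010.
October 2010 — 3rd Friday is October 15, 2010.
3rd Friday of November 2010: November 19, 2010.
3rd Friday of December 2010: December 17, 2010.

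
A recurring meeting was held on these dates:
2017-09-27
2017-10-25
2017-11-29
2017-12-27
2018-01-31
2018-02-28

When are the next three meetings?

2018-03-28, 2018-04-25, 2018-05-30

All Wednesdays; the gaps (28, 35, 28, 35, 28) vary with month length.
This is the last Wednesday of each month.
Last Wednesday of March 2018: 2018-03-28.
Last Wednesday of April 2018: 2018-04-25.
Last Wednesday of May 2018: 2018-05-30.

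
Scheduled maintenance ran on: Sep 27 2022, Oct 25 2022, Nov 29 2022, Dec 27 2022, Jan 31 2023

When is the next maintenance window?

Feb 28 2023

These are Tuesdays with 28, 35, 28, 35-day gaps.
Each is the final Tuesday of its month — Nov 29 2022 is past the 28th, so '4th Tuesday' doesn't fit.
February 2023 ends with Tuesday Feb 28 2023.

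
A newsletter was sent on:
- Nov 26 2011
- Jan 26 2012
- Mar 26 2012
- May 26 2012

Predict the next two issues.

The day-of-month is always 26 (61, 60, 61 days between events).
So this recurs on the 26th of every 2 months.
Next: July 2012 → Jul 26 2012.
September 2012: Sep 26 2012.

Jul 26 2012, Sep 26 2012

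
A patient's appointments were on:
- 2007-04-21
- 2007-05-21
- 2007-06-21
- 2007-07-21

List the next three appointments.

The day-of-month is always 21 (30, 31, 30 days between events).
So this recurs on the 21st of each month.
Next: August 2007 → 2007-08-21.
September 2007: 2007-09-21.
Next: October 2007 → 2007-10-21.

2007-08-21, 2007-09-21, 2007-10-21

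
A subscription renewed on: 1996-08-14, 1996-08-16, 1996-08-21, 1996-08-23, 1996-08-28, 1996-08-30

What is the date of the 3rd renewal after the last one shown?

1996-09-11

The gap pattern 2, 5, 2, 5, 2 repeats every 2 events.
These are the Wednesdays and Fridays of each week.
The following Wednesday is 1996-09-04.
The following Friday is 1996-09-06.
The following Wednesday is 1996-09-11.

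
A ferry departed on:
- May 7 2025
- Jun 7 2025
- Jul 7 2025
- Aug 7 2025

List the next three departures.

Sep 7 2025, Oct 7 2025, Nov 7 2025

Each date is the 7th; the gaps (31, 30, 31) track the month lengths.
The rule is the 7th of each month.
September 2025: Sep 7 2025.
Next: October 2025 → Oct 7 2025.
Next: November 2025 → Nov 7 2025.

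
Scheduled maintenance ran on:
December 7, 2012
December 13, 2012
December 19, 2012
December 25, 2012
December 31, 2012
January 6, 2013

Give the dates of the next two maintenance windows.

The spacing is 6, 6, 6, 6, 6 days — always 6 days.
January 6, 2013 + 6 days = January 12, 2013.
January 12, 2013 + 6 days = January 18, 2013.

January 12, 2013; January 18, 2013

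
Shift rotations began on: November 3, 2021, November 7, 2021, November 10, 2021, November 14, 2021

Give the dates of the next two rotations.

November 17, 2021; November 21, 2021

Every event lands on a Wednesday or Sunday (gaps cycle 4, 3, 4).
So the schedule is: every Wednesday and Sunday.
The following Wednesday is November 17, 2021.
Next Sunday: November 21, 2021.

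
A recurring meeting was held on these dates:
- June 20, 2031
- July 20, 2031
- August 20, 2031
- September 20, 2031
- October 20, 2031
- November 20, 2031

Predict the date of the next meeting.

December 20, 2031

The day-of-month is always 20 (30, 31, 31, 30, 31 days between events).
So this recurs on the 20th of each month.
December 2031: December 20, 2031.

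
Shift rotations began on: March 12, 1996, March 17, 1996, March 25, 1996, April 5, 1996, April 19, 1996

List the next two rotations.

May 6, 1996; May 26, 1996

Gaps: 5, 8, 11, 14 days — each gap is 3 larger than the previous one.
Next gap: 17 days. April 19, 1996 + 17 days = May 6, 1996.
Next gap: 20 days. May 6, 1996 + 20 days = May 26, 1996.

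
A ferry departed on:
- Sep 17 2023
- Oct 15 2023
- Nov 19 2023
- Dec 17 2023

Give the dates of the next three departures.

Gaps: 28, 35, 28 days — a mix of 28 and 35. Every date is a Sunday.
Each is the 3rd Sunday of its month.
January 2024 — 3rd Sunday is Jan 21 2024.
3rd Sunday of February 2024: Feb 18 2024.
3rd Sunday of March 2024: Mar 17 2024.

Jan 21 2024, Feb 18 2024, Mar 17 2024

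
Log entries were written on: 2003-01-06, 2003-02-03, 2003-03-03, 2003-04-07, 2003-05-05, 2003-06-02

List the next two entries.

Gaps: 28, 28, 35, 28, 28 days — a mix of 28 and 35. Every date is a Monday.
Each is the 1st Monday of its month.
1st Monday of July 2003: 2003-07-07.
1st Monday of August 2003: 2003-08-04.

2003-07-07, 2003-08-04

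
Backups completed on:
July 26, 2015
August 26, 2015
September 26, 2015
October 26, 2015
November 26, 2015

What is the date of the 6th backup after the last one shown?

Gaps: 31, 31, 30, 31 days — not constant. Every event is on the 26th of the month.
Pattern: the 26th of each month.
December 2015: December 26, 2015.
January 2016: January 26, 2016.
February 2016: February 26, 2016.
March 2016: March 26, 2016.
Next: April 2016 → April 26, 2016.
May 2016: May 26, 2016.

May 26, 2016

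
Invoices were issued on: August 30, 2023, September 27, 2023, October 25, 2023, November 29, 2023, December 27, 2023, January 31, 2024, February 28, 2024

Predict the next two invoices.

March 27, 2024; April 24, 2024

All Wednesdays; the gaps (28, 28, 35, 28, 35, 28) vary with month length.
This is the last Wednesday of each month.
March 2024 ends with Wednesday March 27, 2024.
Last Wednesday of April 2024: April 24, 2024.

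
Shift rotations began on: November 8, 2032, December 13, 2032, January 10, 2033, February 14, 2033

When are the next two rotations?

March 14, 2033; April 11, 2033

These are Mondays at 28- or 35-day spacing (35, 28, 35).
The pattern: 2nd Monday of the month.
March 2033 — 2nd Monday is March 14, 2033.
2nd Monday of April 2033: April 11, 2033.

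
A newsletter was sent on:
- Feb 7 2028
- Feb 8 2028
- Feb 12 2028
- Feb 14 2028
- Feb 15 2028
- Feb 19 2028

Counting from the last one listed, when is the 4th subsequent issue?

Feb 28 2028

Gaps: 1, 4, 2, 1, 4 days — not constant, but cyclic with period 3.
The events fall on every Monday, Tuesday and Saturday.
The following Monday is Feb 21 2028.
Next Tuesday: Feb 22 2028.
The following Saturday is Feb 26 2028.
Next Monday: Feb 28 2028.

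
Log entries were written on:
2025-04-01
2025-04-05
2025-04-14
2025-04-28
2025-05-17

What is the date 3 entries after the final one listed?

Gaps: 4, 9, 14, 19 days — each gap is 5 larger than the previous one.
Next gap: 24 days. 2025-05-17 + 24 days = 2025-06-10.
Next gap: 29 days. 2025-06-10 + 29 days = 2025-07-09.
Next gap: 34 days. 2025-07-09 + 34 days = 2025-08-12.

2025-08-12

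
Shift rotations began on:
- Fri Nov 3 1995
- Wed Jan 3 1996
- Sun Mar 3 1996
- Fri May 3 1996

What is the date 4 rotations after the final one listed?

Fri Jan 3 1997

Gaps: 61, 60, 61 days — not constant. Every event is on the 3rd of the month.
Pattern: the 3rd of every 2 months.
Next: July 1996 → Wed Jul 3 1996.
September 1996: Tue Sep 3 1996.
November 1996: Sun Nov 3 1996.
Next: January 1997 → Fri Jan 3 1997.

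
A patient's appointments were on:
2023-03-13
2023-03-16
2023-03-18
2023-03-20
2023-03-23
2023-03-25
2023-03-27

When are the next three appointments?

The gap pattern 3, 2, 2, 3, 2, 2 repeats every 3 events.
These are the Mondays, Thursdays and Saturdays of each week.
Next Thursday: 2023-03-30.
The following Saturday is 2023-04-01.
Next Monday: 2023-04-03.

2023-03-30, 2023-04-01, 2023-04-03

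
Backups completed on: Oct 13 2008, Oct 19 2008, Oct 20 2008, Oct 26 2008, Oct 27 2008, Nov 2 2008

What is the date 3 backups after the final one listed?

Nov 10 2008

Every event lands on a Monday or Sunday (gaps cycle 6, 1, 6, 1, 6).
So the schedule is: every Monday and Sunday.
Next Monday: Nov 3 2008.
Next Sunday: Nov 9 2008.
The following Monday is Nov 10 2008.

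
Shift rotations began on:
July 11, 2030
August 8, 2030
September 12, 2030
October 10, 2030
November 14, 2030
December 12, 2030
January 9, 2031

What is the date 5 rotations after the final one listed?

All dates are Thursdays, 28, 35, 28, 35, 28, 28 days apart.
Specifically, the 2nd Thursday of each month.
February 2031 — 2nd Thursday is February 13, 2031.
March 2031 — 2nd Thursday is March 13, 2031.
2nd Thursday of April 2031: April 10, 2031.
2nd Thursday of May 2031: May 8, 2031.
2nd Thursday of June 2031: June 12, 2031.

June 12, 2031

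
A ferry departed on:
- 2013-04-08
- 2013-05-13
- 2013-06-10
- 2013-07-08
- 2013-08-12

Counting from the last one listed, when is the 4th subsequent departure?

These are Mondays at 28- or 35-day spacing (35, 28, 28, 35).
The pattern: 2nd Monday of the month.
September 2013 — 2nd Monday is 2013-09-09.
2nd Monday of October 2013: 2013-10-14.
2nd Monday of November 2013: 2013-11-11.
2nd Monday of December 2013: 2013-12-09.

2013-12-09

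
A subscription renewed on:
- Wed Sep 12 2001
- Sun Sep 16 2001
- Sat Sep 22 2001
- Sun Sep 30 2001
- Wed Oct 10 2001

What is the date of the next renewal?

Mon Oct 22 2001

Gaps: 4, 6, 8, 10 days — each gap is 2 larger than the previous one.
Next gap: 12 days. Wed Oct 10 2001 + 12 days = Mon Oct 22 2001.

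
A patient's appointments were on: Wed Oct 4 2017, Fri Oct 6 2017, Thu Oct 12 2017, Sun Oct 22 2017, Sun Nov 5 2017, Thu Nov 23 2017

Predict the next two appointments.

Intervals are 2, 6, 10, 14, 18 days — an arithmetic progression with common difference 4.
Next gap: 22 days. Thu Nov 23 2017 + 22 days = Fri Dec 15 2017.
Next gap: 26 days. Fri Dec 15 2017 + 26 days = Wed Jan 10 2018.

Fri Dec 15 2017, Wed Jan 10 2018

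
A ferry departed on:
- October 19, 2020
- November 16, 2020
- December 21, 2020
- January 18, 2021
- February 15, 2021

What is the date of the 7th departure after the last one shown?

September 20, 2021

These are Mondays at 28- or 35-day spacing (28, 35, 28, 28).
The pattern: 3rd Monday of the month.
March 2021 — 3rd Monday is March 15, 2021.
3rd Monday of April 2021: April 19, 2021.
May 2021 — 3rd Monday is May 17, 2021.
June 2021 — 3rd Monday is June 21, 2021.
July 2021 — 3rd Monday is July 19, 2021.
3rd Monday of August 2021: August 16, 2021.
3rd Monday of September 2021: September 20, 2021.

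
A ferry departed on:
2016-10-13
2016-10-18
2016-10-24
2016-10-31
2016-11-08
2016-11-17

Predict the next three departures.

The spacing grows by 1 each time: 5, 6, 7, 8, 9 days.
Next gap: 10 days. 2016-11-17 + 10 days = 2016-11-27.
Next gap: 11 days. 2016-11-27 + 11 days = 2016-12-08.
Next gap: 12 days. 2016-12-08 + 12 days = 2016-12-20.

2016-11-27, 2016-12-08, 2016-12-20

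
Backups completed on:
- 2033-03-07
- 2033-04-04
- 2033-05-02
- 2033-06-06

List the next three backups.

2033-07-04, 2033-08-01, 2033-09-05

All dates are Mondays, 28, 28, 35 days apart.
Specifically, the 1st Monday of each month.
1st Monday of July 2033: 2033-07-04.
1st Monday of August 2033: 2033-08-01.
September 2033 — 1st Monday is 2033-09-05.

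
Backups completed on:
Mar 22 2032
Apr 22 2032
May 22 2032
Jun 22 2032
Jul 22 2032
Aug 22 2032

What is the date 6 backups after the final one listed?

Each date is the 22nd; the gaps (31, 30, 31, 30, 31) track the month lengths.
The rule is the 22nd of each month.
September 2032: Sep 22 2032.
Next: October 2032 → Oct 22 2032.
Next: November 2032 → Nov 22 2032.
December 2032: Dec 22 2032.
January 2033: Jan 22 2033.
Next: February 2033 → Feb 22 2033.

Feb 22 2033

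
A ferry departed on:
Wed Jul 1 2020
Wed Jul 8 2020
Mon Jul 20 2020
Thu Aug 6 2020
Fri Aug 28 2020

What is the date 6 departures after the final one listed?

The spacing grows by 5 each time: 7, 12, 17, 22 days.
Next gap: 27 days. Fri Aug 28 2020 + 27 days = Thu Sep 24 2020.
Next gap: 32 days. Thu Sep 24 2020 + 32 days = Mon Oct 26 2020.
Next gap: 37 days. Mon Oct 26 2020 + 37 days = Wed Dec 2 2020.
Next gap: 42 days. Wed Dec 2 2020 + 42 days = Wed Jan 13 2021.
Next gap: 47 days. Wed Jan 13 2021 + 47 days = Mon Mar 1 2021.
Next gap: 52 days. Mon Mar 1 2021 + 52 days = Thu Apr 22 2021.

Thu Apr 22 2021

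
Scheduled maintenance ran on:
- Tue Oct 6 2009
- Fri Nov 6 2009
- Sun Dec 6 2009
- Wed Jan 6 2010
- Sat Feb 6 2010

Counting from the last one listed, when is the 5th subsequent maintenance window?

Tue Jul 6 2010

Gaps: 31, 30, 31, 31 days — not constant. Every event is on the 6th of the month.
Pattern: the 6th of each month.
Next: March 2010 → Sat Mar 6 2010.
April 2010: Tue Apr 6 2010.
Next: May 2010 → Thu May 6 2010.
Next: June 2010 → Sun Jun 6 2010.
July 2010: Tue Jul 6 2010.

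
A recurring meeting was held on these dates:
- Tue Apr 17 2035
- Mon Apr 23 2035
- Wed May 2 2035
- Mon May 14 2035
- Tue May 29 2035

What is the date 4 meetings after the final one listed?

Mon Aug 27 2035

The spacing grows by 3 each time: 6, 9, 12, 15 days.
Next gap: 18 days. Tue May 29 2035 + 18 days = Sat Jun 16 2035.
Next gap: 21 days. Sat Jun 16 2035 + 21 days = Sat Jul 7 2035.
Next gap: 24 days. Sat Jul 7 2035 + 24 days = Tue Jul 31 2035.
Next gap: 27 days. Tue Jul 31 2035 + 27 days = Mon Aug 27 2035.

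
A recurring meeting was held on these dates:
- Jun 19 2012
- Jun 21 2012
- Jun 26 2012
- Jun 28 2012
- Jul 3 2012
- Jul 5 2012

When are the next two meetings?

Every event lands on a Tuesday or Thursday (gaps cycle 2, 5, 2, 5, 2).
So the schedule is: every Tuesday and Thursday.
The following Tuesday is Jul 10 2012.
The following Thursday is Jul 12 2012.

Jul 10 2012, Jul 12 2012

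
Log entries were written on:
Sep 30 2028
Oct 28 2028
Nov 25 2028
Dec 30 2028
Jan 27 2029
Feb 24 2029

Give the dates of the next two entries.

Mar 31 2029, Apr 28 2029

All Saturdays; the gaps (28, 28, 35, 28, 28) vary with month length.
This is the last Saturday of each month.
March 2029 ends with Saturday Mar 31 2029.
April 2029 ends with Saturday Apr 28 2029.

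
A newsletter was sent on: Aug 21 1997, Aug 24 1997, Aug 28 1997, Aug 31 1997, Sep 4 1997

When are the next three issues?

Sep 7 1997, Sep 11 1997, Sep 14 1997

Every event lands on a Thursday or Sunday (gaps cycle 3, 4, 3, 4).
So the schedule is: every Thursday and Sunday.
The following Sunday is Sep 7 1997.
Next Thursday: Sep 11 1997.
Next Sunday: Sep 14 1997.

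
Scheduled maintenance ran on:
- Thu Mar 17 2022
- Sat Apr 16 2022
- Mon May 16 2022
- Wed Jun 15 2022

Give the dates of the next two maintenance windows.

Gaps between consecutive events: 30, 30, 30 days — a constant 30-day interval.
Wed Jun 15 2022 + 30 days = Fri Jul 15 2022.
Fri Jul 15 2022 + 30 days = Sun Aug 14 2022.

Fri Jul 15 2022, Sun Aug 14 2022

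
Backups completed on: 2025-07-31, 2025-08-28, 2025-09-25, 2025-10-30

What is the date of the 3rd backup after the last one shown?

2026-01-29

Every date is a Thursday; gaps 28, 28, 35 days.
Each is the last Thursday of its month (at least one falls on the 29th or later, ruling out '4th Thursday').
Last Thursday of November 2025: 2025-11-27.
December 2025 ends with Thursday 2025-12-25.
Last Thursday of January 2026: 2026-01-29.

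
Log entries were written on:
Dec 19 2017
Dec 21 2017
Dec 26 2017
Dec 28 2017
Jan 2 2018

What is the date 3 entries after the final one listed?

Every event lands on a Tuesday or Thursday (gaps cycle 2, 5, 2, 5).
So the schedule is: every Tuesday and Thursday.
Next Thursday: Jan 4 2018.
The following Tuesday is Jan 9 2018.
Next Thursday: Jan 11 2018.

Jan 11 2018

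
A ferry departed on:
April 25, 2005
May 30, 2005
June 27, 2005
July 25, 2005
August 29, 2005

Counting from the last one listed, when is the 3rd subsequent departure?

November 28, 2005

All Mondays; the gaps (35, 28, 28, 35) vary with month length.
This is the last Monday of each month.
Last Monday of September 2005: September 26, 2005.
Last Monday of October 2005: October 31, 2005.
November 2005 ends with Monday November 28, 2005.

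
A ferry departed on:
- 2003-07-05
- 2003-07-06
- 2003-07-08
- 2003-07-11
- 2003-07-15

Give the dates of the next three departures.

2003-07-20, 2003-07-26, 2003-08-02

Gaps: 1, 2, 3, 4 days — each gap is 1 larger than the previous one.
Next gap: 5 days. 2003-07-15 + 5 days = 2003-07-20.
Next gap: 6 days. 2003-07-20 + 6 days = 2003-07-26.
Next gap: 7 days. 2003-07-26 + 7 days = 2003-08-02.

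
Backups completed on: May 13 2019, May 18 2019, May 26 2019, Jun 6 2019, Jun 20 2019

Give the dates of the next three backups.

Gaps: 5, 8, 11, 14 days — each gap is 3 larger than the previous one.
Next gap: 17 days. Jun 20 2019 + 17 days = Jul 7 2019.
Next gap: 20 days. Jul 7 2019 + 20 days = Jul 27 2019.
Next gap: 23 days. Jul 27 2019 + 23 days = Aug 19 2019.

Jul 7 2019, Jul 27 2019, Aug 19 2019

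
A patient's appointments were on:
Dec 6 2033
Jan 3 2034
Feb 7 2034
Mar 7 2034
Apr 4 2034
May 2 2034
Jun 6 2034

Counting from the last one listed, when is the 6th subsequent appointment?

Dec 5 2034

These are Tuesdays at 28- or 35-day spacing (28, 35, 28, 28, 28, 35).
The pattern: 1st Tuesday of the month.
1st Tuesday of July 2034: Jul 4 2034.
1st Tuesday of August 2034: Aug 1 2034.
September 2034 — 1st Tuesday is Sep 5 2034.
October 2034 — 1st Tuesday is Oct 3 2034.
1st Tuesday of November 2034: Nov 7 2034.
1st Tuesday of December 2034: Dec 5 2034.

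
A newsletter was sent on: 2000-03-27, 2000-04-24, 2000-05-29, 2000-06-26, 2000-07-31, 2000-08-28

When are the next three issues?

2000-09-25, 2000-10-30, 2000-11-27

These are Mondays with 28, 35, 28, 35, 28-day gaps.
Each is the final Monday of its month — 2000-05-29 is past the 28th, so '4th Monday' doesn't fit.
September 2000 ends with Monday 2000-09-25.
October 2000 ends with Monday 2000-10-30.
Last Monday of November 2000: 2000-11-27.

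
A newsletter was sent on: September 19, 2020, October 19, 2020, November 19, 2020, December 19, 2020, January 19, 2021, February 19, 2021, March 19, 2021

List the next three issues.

April 19, 2021; May 19, 2021; June 19, 2021

The day-of-month is always 19 (30, 31, 30, 31, 31, 28 days between events).
So this recurs on the 19th of each month.
April 2021: April 19, 2021.
May 2021: May 19, 2021.
Next: June 2021 → June 19, 2021.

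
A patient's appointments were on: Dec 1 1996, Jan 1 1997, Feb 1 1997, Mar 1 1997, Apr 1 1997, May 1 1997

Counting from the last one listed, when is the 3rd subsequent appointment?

Aug 1 1997

The day-of-month is always 1 (31, 31, 28, 31, 30 days between events).
So this recurs on the 1st of each month.
June 1997: Jun 1 1997.
Next: July 1997 → Jul 1 1997.
Next: August 1997 → Aug 1 1997.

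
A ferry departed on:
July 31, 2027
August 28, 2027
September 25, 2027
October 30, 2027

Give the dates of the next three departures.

November 27, 2027; December 25, 2027; January 29, 2028

All Saturdays; the gaps (28, 28, 35) vary with month length.
This is the last Saturday of each month.
Last Saturday of November 2027: November 27, 2027.
December 2027 ends with Saturday December 25, 2027.
Last Saturday of January 2028: January 29, 2028.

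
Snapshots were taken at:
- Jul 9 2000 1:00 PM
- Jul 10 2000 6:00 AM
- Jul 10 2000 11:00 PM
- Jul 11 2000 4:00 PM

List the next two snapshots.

The interval is a steady 17 hours (17, 17, 17).
Jul 11 2000 4:00 PM + 17 h = Jul 12 2000 9:00 AM.
Jul 12 2000 9:00 AM + 17 h = Jul 13 2000 2:00 AM.

Jul 12 2000 9:00 AM, Jul 13 2000 2:00 AM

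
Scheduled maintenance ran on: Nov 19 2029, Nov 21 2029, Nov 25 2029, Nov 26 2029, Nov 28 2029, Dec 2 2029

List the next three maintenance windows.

Gaps: 2, 4, 1, 2, 4 days — not constant, but cyclic with period 3.
The events fall on every Monday, Wednesday and Sunday.
The following Monday is Dec 3 2029.
The following Wednesday is Dec 5 2029.
Next Sunday: Dec 9 2029.

Dec 3 2029, Dec 5 2029, Dec 9 2029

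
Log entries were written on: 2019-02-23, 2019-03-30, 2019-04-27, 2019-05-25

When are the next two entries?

2019-06-29, 2019-07-27

These are Saturdays with 35, 28, 28-day gaps.
Each is the final Saturday of its month — 2019-03-30 is past the 28th, so '4th Saturday' doesn't fit.
June 2019 ends with Saturday 2019-06-29.
Last Saturday of July 2019: 2019-07-27.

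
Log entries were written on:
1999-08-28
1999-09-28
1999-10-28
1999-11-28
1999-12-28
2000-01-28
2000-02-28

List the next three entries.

Each date is the 28th; the gaps (31, 30, 31, 30, 31, 31) track the month lengths.
The rule is the 28th of each month.
March 2000: 2000-03-28.
Next: April 2000 → 2000-04-28.
May 2000: 2000-05-28.

2000-03-28, 2000-04-28, 2000-05-28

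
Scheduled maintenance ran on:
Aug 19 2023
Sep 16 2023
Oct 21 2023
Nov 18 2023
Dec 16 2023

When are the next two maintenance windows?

All dates are Saturdays, 28, 35, 28, 28 days apart.
Specifically, the 3rd Saturday of each month.
January 2024 — 3rd Saturday is Jan 20 2024.
February 2024 — 3rd Saturday is Feb 17 2024.

Jan 20 2024, Feb 17 2024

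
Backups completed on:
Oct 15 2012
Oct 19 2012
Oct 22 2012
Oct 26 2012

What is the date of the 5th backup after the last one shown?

Nov 12 2012

The gap pattern 4, 3, 4 repeats every 2 events.
These are the Mondays and Fridays of each week.
Next Monday: Oct 29 2012.
The following Friday is Nov 2 2012.
The following Monday is Nov 5 2012.
Next Friday: Nov 9 2012.
The following Monday is Nov 12 2012.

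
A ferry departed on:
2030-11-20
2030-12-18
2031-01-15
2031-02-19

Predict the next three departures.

These are Wednesdays at 28- or 35-day spacing (28, 28, 35).
The pattern: 3rd Wednesday of the month.
3rd Wednesday of March 2031: 2031-03-19.
3rd Wednesday of April 2031: 2031-04-16.
3rd Wednesday of May 2031: 2031-05-21.

2031-03-19, 2031-04-16, 2031-05-21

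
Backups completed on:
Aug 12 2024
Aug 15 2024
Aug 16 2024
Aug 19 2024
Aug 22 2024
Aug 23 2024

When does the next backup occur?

Gaps: 3, 1, 3, 3, 1 days — not constant, but cyclic with period 3.
The events fall on every Monday, Thursday and Friday.
Next Monday: Aug 26 2024.

Aug 26 2024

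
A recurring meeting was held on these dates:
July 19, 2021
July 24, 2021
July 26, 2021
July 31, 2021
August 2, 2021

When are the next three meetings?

The gap pattern 5, 2, 5, 2 repeats every 2 events.
These are the Mondays and Saturdays of each week.
The following Saturday is August 7, 2021.
Next Monday: August 9, 2021.
Next Saturday: August 14, 2021.

August 7, 2021; August 9, 2021; August 14, 2021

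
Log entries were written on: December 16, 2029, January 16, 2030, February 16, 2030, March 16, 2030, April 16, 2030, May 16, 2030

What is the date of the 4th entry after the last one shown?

September 16, 2030

The day-of-month is always 16 (31, 31, 28, 31, 30 days between events).
So this recurs on the 16th of each month.
Next: June 2030 → June 16, 2030.
July 2030: July 16, 2030.
Next: August 2030 → August 16, 2030.
Next: September 2030 → September 16, 2030.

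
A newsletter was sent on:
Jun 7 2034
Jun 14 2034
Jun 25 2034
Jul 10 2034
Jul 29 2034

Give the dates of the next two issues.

Aug 21 2034, Sep 17 2034

Intervals are 7, 11, 15, 19 days — an arithmetic progression with common difference 4.
Next gap: 23 days. Jul 29 2034 + 23 days = Aug 21 2034.
Next gap: 27 days. Aug 21 2034 + 27 days = Sep 17 2034.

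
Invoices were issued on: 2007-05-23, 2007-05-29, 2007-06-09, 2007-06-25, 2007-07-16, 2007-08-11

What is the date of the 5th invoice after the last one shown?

The spacing grows by 5 each time: 6, 11, 16, 21, 26 days.
Next gap: 31 days. 2007-08-11 + 31 days = 2007-09-11.
Next gap: 36 days. 2007-09-11 + 36 days = 2007-10-17.
Next gap: 41 days. 2007-10-17 + 41 days = 2007-11-27.
Next gap: 46 days. 2007-11-27 + 46 days = 2008-01-12.
Next gap: 51 days. 2008-01-12 + 51 days = 2008-03-03.

2008-03-03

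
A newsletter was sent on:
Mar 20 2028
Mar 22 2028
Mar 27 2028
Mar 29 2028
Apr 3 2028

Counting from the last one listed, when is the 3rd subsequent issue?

Every event lands on a Monday or Wednesday (gaps cycle 2, 5, 2, 5).
So the schedule is: every Monday and Wednesday.
The following Wednesday is Apr 5 2028.
Next Monday: Apr 10 2028.
The following Wednesday is Apr 12 2028.

Apr 12 2028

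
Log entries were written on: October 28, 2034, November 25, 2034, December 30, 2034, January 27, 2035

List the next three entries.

February 24, 2035; March 31, 2035; April 28, 2035

These are Saturdays with 28, 35, 28-day gaps.
Each is the final Saturday of its month — December 30, 2034 is past the 28th, so '4th Saturday' doesn't fit.
Last Saturday of February 2035: February 24, 2035.
March 2035 ends with Saturday March 31, 2035.
April 2035 ends with Saturday April 28, 2035.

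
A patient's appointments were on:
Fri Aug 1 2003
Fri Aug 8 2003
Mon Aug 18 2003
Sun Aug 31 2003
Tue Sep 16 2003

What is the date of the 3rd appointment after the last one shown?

Fri Nov 21 2003

Intervals are 7, 10, 13, 16 days — an arithmetic progression with common difference 3.
Next gap: 19 days. Tue Sep 16 2003 + 19 days = Sun Oct 5 2003.
Next gap: 22 days. Sun Oct 5 2003 + 22 days = Mon Oct 27 2003.
Next gap: 25 days. Mon Oct 27 2003 + 25 days = Fri Nov 21 2003.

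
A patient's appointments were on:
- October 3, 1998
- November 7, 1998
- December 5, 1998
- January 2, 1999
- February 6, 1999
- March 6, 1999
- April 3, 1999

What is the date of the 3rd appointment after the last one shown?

July 3, 1999

Gaps: 35, 28, 28, 35, 28, 28 days — a mix of 28 and 35. Every date is a Saturday.
Each is the 1st Saturday of its month.
1st Saturday of May 1999: May 1, 1999.
June 1999 — 1st Saturday is June 5, 1999.
1st Saturday of July 1999: July 3, 1999.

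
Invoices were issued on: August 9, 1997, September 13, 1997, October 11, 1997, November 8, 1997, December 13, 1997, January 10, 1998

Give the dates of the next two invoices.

These are Saturdays at 28- or 35-day spacing (35, 28, 28, 35, 28).
The pattern: 2nd Saturday of the month.
February 1998 — 2nd Saturday is February 14, 1998.
2nd Saturday of March 1998: March 14, 1998.

February 14, 1998; March 14, 1998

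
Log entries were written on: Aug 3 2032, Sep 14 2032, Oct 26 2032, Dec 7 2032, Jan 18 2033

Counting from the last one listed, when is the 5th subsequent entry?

Aug 16 2033

The spacing is 42, 42, 42, 42 days — always 42 days.
Jan 18 2033 + 42 days = Mar 1 2033.
Mar 1 2033 + 42 days = Apr 12 2033.
Apr 12 2033 + 42 days = May 24 2033.
May 24 2033 + 42 days = Jul 5 2033.
Jul 5 2033 + 42 days = Aug 16 2033.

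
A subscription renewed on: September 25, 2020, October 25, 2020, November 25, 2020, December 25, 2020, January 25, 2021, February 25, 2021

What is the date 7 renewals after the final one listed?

The day-of-month is always 25 (30, 31, 30, 31, 31 days between events).
So this recurs on the 25th of each month.
March 2021: March 25, 2021.
April 2021: April 25, 2021.
May 2021: May 25, 2021.
June 2021: June 25, 2021.
Next: July 2021 → July 25, 2021.
August 2021: August 25, 2021.
September 2021: September 25, 2021.

September 25, 2021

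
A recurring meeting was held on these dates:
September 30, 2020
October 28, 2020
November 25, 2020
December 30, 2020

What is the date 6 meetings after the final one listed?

June 30, 2021

All Wednesdays; the gaps (28, 28, 35) vary with month length.
This is the last Wednesday of each month.
Last Wednesday of January 2021: January 27, 2021.
Last Wednesday of February 2021: February 24, 2021.
March 2021 ends with Wednesday March 31, 2021.
April 2021 ends with Wednesday April 28, 2021.
Last Wednesday of May 2021: May 26, 2021.
Last Wednesday of June 2021: June 30, 2021.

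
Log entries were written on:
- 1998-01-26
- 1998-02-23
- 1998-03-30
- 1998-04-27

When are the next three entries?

1998-05-25, 1998-06-29, 1998-07-27

These are Mondays with 28, 35, 28-day gaps.
Each is the final Monday of its month — 1998-03-30 is past the 28th, so '4th Monday' doesn't fit.
May 1998 ends with Monday 1998-05-25.
Last Monday of June 1998: 1998-06-29.
July 1998 ends with Monday 1998-07-27.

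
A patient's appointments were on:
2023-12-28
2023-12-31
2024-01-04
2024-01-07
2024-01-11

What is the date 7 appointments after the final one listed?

Gaps: 3, 4, 3, 4 days — not constant, but cyclic with period 2.
The events fall on every Thursday and Sunday.
The following Sunday is 2024-01-14.
The following Thursday is 2024-01-18.
Next Sunday: 2024-01-21.
The following Thursday is 2024-01-25.
Next Sunday: 2024-01-28.
Next Thursday: 2024-02-01.
The following Sunday is 2024-02-04.

2024-02-04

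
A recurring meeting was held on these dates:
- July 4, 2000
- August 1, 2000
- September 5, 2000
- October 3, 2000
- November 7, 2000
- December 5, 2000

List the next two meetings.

All dates are Tuesdays, 28, 35, 28, 35, 28 days apart.
Specifically, the 1st Tuesday of each month.
1st Tuesday of January 2001: January 2, 2001.
February 2001 — 1st Tuesday is February 6, 2001.

January 2, 2001; February 6, 2001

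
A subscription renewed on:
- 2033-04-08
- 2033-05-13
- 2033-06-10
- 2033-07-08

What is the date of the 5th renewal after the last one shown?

2033-12-09

Gaps: 35, 28, 28 days — a mix of 28 and 35. Every date is a Friday.
Each is the 2nd Friday of its month.
August 2033 — 2nd Friday is 2033-08-12.
September 2033 — 2nd Friday is 2033-09-09.
October 2033 — 2nd Friday is 2033-10-14.
November 2033 — 2nd Friday is 2033-11-11.
December 2033 — 2nd Friday is 2033-12-09.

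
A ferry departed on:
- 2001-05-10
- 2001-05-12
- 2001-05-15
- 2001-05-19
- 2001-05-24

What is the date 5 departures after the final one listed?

2001-07-03

Intervals are 2, 3, 4, 5 days — an arithmetic progression with common difference 1.
Next gap: 6 days. 2001-05-24 + 6 days = 2001-05-30.
Next gap: 7 days. 2001-05-30 + 7 days = 2001-06-06.
Next gap: 8 days. 2001-06-06 + 8 days = 2001-06-14.
Next gap: 9 days. 2001-06-14 + 9 days = 2001-06-23.
Next gap: 10 days. 2001-06-23 + 10 days = 2001-07-03.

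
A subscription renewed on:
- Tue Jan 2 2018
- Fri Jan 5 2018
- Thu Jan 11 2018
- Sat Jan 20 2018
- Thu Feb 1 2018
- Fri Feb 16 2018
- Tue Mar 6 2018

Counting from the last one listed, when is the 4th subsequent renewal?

Sat Jun 16 2018

The spacing grows by 3 each time: 3, 6, 9, 12, 15, 18 days.
Next gap: 21 days. Tue Mar 6 2018 + 21 days = Tue Mar 27 2018.
Next gap: 24 days. Tue Mar 27 2018 + 24 days = Fri Apr 20 2018.
Next gap: 27 days. Fri Apr 20 2018 + 27 days = Thu May 17 2018.
Next gap: 30 days. Thu May 17 2018 + 30 days = Sat Jun 16 2018.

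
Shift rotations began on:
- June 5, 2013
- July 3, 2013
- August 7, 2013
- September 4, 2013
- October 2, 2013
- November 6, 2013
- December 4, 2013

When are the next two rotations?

January 1, 2014; February 5, 2014

These are Wednesdays at 28- or 35-day spacing (28, 35, 28, 28, 35, 28).
The pattern: 1st Wednesday of the month.
January 2014 — 1st Wednesday is January 1, 2014.
1st Wednesday of February 2014: February 5, 2014.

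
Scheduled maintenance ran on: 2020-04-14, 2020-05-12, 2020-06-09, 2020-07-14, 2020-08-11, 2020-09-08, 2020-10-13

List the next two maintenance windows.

2020-11-10, 2020-12-08

All dates are Tuesdays, 28, 28, 35, 28, 28, 35 days apart.
Specifically, the 2nd Tuesday of each month.
2nd Tuesday of November 2020: 2020-11-10.
December 2020 — 2nd Tuesday is 2020-12-08.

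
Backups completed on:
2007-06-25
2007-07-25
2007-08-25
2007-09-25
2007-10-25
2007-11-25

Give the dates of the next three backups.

2007-12-25, 2008-01-25, 2008-02-25

The day-of-month is always 25 (30, 31, 31, 30, 31 days between events).
So this recurs on the 25th of each month.
December 2007: 2007-12-25.
Next: January 2008 → 2008-01-25.
Next: February 2008 → 2008-02-25.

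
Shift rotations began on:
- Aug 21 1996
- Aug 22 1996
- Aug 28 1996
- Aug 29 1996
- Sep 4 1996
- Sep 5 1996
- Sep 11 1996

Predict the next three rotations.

Every event lands on a Wednesday or Thursday (gaps cycle 1, 6, 1, 6, 1, 6).
So the schedule is: every Wednesday and Thursday.
The following Thursday is Sep 12 1996.
Next Wednesday: Sep 18 1996.
Next Thursday: Sep 19 1996.

Sep 12 1996, Sep 18 1996, Sep 19 1996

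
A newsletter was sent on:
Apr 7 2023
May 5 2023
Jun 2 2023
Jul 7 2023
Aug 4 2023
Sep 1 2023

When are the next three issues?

Oct 6 2023, Nov 3 2023, Dec 1 2023

These are Fridays at 28- or 35-day spacing (28, 28, 35, 28, 28).
The pattern: 1st Friday of the month.
October 2023 — 1st Friday is Oct 6 2023.
1st Friday of November 2023: Nov 3 2023.
1st Friday of December 2023: Dec 1 2023.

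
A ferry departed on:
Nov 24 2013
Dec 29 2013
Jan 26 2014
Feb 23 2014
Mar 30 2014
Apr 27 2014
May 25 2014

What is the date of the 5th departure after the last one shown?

Every date is a Sunday; gaps 35, 28, 28, 35, 28, 28 days.
Each is the last Sunday of its month (at least one falls on the 29th or later, ruling out '4th Sunday').
Last Sunday of June 2014: Jun 29 2014.
July 2014 ends with Sunday Jul 27 2014.
Last Sunday of August 2014: Aug 31 2014.
September 2014 ends with Sunday Sep 28 2014.
October 2014 ends with Sunday Oct 26 2014.

Oct 26 2014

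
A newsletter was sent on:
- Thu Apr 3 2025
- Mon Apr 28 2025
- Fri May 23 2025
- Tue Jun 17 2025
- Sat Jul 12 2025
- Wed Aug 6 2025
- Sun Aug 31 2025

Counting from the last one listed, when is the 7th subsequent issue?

Gaps between consecutive events: 25, 25, 25, 25, 25, 25 days — a constant 25-day interval.
Sun Aug 31 2025 + 25 days = Thu Sep 25 2025.
Thu Sep 25 2025 + 25 days = Mon Oct 20 2025.
Mon Oct 20 2025 + 25 days = Fri Nov 14 2025.
Fri Nov 14 2025 + 25 days = Tue Dec 9 2025.
Tue Dec 9 2025 + 25 days = Sat Jan 3 2026.
Sat Jan 3 2026 + 25 days = Wed Jan 28 2026.
Wed Jan 28 2026 + 25 days = Sun Feb 22 2026.

Sun Feb 22 2026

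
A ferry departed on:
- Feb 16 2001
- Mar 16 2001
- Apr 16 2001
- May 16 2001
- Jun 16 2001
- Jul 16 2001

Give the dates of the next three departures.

Gaps: 28, 31, 30, 31, 30 days — not constant. Every event is on the 16th of the month.
Pattern: the 16th of each month.
August 2001: Aug 16 2001.
Next: September 2001 → Sep 16 2001.
Next: October 2001 → Oct 16 2001.

Aug 16 2001, Sep 16 2001, Oct 16 2001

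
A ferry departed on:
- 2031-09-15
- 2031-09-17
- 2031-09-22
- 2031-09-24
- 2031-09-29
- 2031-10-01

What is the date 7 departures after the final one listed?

2031-10-27

Every event lands on a Monday or Wednesday (gaps cycle 2, 5, 2, 5, 2).
So the schedule is: every Monday and Wednesday.
Next Monday: 2031-10-06.
Next Wednesday: 2031-10-08.
Next Monday: 2031-10-13.
The following Wednesday is 2031-10-15.
Next Monday: 2031-10-20.
The following Wednesday is 2031-10-22.
Next Monday: 2031-10-27.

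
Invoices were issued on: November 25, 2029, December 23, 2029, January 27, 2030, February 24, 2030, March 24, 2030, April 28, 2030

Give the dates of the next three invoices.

May 26, 2030; June 23, 2030; July 28, 2030

Gaps: 28, 35, 28, 28, 35 days — a mix of 28 and 35. Every date is a Sunday.
Each is the 4th Sunday of its month.
May 2030 — 4th Sunday is May 26, 2030.
June 2030 — 4th Sunday is June 23, 2030.
4th Sunday of July 2030: July 28, 2030.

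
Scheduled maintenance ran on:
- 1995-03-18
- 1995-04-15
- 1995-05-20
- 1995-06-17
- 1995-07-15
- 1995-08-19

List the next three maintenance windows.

1995-09-16, 1995-10-21, 1995-11-18

Gaps: 28, 35, 28, 28, 35 days — a mix of 28 and 35. Every date is a Saturday.
Each is the 3rd Saturday of its month.
September 1995 — 3rd Saturday is 1995-09-16.
3rd Saturday of October 1995: 1995-10-21.
November 1995 — 3rd Saturday is 1995-11-18.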